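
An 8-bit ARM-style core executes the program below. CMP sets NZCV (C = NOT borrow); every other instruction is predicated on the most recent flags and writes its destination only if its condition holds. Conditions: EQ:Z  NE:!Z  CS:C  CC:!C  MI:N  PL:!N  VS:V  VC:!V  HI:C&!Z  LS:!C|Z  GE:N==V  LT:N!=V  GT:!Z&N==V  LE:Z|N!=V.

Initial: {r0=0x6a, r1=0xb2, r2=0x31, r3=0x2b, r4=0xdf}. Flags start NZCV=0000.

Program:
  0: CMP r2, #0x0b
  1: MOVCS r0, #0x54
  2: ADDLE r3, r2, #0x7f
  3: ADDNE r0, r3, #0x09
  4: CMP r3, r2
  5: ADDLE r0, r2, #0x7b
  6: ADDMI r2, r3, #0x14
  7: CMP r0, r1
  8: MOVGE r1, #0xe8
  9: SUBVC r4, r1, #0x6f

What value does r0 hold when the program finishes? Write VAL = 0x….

[0] flags=0010 → (cmp)
[1] flags=0010 CS?T → r0=0x54
[2] flags=0010 LE?F → skip
[3] flags=0010 NE?T → r0=0x34
[4] flags=1000 → (cmp)
[5] flags=1000 LE?T → r0=0xac
[6] flags=1000 MI?T → r2=0x3f
[7] flags=1000 → (cmp)
[8] flags=1000 GE?F → skip
[9] flags=1000 VC?T → r4=0x43

VAL = 0xac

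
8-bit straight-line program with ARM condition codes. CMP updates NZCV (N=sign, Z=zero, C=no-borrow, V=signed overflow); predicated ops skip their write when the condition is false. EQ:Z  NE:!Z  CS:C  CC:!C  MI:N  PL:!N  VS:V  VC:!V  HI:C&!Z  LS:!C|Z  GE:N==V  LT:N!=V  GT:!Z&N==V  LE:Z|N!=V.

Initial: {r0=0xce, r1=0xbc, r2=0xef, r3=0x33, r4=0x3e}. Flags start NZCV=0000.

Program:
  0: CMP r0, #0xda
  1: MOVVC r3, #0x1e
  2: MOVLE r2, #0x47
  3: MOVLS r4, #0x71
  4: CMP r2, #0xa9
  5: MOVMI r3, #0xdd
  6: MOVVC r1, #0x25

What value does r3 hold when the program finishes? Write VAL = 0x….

0: ✓ CMP  NZCV=1000
1: ✓ MOVVC  r3←0x1e
2: ✓ MOVLE  r2←0x47
3: ✓ MOVLS  r4←0x71
4: ✓ CMP  NZCV=1001
5: ✓ MOVMI  r3←0xdd
6: · MOVVC

VAL = 0xdd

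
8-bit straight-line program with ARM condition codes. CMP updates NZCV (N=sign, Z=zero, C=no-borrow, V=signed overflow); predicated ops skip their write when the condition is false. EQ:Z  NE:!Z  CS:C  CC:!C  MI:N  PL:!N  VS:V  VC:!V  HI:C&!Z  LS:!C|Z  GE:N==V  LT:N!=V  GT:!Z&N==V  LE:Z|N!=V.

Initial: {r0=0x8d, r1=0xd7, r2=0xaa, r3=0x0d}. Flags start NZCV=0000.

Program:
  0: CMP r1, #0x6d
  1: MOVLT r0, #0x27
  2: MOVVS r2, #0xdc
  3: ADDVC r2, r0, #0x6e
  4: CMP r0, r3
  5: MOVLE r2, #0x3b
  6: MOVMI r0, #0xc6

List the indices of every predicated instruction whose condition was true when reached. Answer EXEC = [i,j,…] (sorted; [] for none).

EXEC = [1,2]

[0] flags=0011 → (cmp)
[1] flags=0011 LT?T → r0=0x27
[2] flags=0011 VS?T → r2=0xdc
[3] flags=0011 VC?F → skip
[4] flags=0010 → (cmp)
[5] flags=0010 LE?F → skip
[6] flags=0010 MI?F → skip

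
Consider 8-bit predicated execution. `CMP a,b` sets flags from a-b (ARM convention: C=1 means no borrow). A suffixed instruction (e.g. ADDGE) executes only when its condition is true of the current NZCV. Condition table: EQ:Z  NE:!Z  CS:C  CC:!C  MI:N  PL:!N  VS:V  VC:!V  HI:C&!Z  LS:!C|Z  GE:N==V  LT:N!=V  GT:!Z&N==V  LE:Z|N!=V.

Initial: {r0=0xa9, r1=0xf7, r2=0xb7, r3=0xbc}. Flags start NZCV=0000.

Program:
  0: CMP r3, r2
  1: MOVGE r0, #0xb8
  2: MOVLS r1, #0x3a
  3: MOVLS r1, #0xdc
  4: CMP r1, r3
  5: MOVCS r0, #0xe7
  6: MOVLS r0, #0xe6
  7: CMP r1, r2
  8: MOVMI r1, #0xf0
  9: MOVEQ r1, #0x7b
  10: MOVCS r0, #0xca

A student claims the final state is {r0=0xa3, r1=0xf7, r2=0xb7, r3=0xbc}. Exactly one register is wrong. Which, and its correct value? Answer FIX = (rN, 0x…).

[0] flags=0010 → (cmp)
[1] flags=0010 GE?T → r0=0xb8
[2] flags=0010 LS?F → skip
[3] flags=0010 LS?F → skip
[4] flags=0010 → (cmp)
[5] flags=0010 CS?T → r0=0xe7
[6] flags=0010 LS?F → skip
[7] flags=0010 → (cmp)
[8] flags=0010 MI?F → skip
[9] flags=0010 EQ?F → skip
[10] flags=0010 CS?T → r0=0xca

FIX = (r0, 0xca)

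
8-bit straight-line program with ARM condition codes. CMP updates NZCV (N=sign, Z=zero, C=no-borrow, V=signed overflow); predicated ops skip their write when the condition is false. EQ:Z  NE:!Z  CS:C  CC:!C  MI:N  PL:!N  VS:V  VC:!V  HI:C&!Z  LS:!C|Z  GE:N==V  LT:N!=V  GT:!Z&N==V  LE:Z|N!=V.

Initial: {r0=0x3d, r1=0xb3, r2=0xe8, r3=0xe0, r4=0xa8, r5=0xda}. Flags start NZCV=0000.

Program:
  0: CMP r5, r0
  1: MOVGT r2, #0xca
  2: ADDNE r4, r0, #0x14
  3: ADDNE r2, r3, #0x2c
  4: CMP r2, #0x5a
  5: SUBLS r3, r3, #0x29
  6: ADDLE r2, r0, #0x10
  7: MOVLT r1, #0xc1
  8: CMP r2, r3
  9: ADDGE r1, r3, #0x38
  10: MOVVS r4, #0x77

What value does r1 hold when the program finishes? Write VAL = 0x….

VAL = 0xef

0: ✓ CMP  NZCV=1010
1: · MOVGT
2: ✓ ADDNE  r4←0x51
3: ✓ ADDNE  r2←0x0c
4: ✓ CMP  NZCV=1000
5: ✓ SUBLS  r3←0xb7
6: ✓ ADDLE  r2←0x4d
7: ✓ MOVLT  r1←0xc1
8: ✓ CMP  NZCV=1001
9: ✓ ADDGE  r1←0xef
10: ✓ MOVVS  r4←0x77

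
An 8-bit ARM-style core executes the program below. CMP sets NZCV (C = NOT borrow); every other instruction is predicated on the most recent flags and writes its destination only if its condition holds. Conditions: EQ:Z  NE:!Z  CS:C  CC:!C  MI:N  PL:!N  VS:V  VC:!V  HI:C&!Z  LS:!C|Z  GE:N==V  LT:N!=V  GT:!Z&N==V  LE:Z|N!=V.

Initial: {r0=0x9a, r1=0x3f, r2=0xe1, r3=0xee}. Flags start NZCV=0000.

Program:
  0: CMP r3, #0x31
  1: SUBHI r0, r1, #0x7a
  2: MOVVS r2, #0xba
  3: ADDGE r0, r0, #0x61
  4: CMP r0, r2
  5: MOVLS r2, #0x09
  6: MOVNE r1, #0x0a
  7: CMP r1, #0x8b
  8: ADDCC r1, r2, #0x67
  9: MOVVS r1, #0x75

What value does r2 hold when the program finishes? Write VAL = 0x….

VAL = 0x09

[0] flags=1010 → (cmp)
[1] flags=1010 HI?T → r0=0xc5
[2] flags=1010 VS?F → skip
[3] flags=1010 GE?F → skip
[4] flags=1000 → (cmp)
[5] flags=1000 LS?T → r2=0x09
[6] flags=1000 NE?T → r1=0x0a
[7] flags=0000 → (cmp)
[8] flags=0000 CC?T → r1=0x70
[9] flags=0000 VS?F → skip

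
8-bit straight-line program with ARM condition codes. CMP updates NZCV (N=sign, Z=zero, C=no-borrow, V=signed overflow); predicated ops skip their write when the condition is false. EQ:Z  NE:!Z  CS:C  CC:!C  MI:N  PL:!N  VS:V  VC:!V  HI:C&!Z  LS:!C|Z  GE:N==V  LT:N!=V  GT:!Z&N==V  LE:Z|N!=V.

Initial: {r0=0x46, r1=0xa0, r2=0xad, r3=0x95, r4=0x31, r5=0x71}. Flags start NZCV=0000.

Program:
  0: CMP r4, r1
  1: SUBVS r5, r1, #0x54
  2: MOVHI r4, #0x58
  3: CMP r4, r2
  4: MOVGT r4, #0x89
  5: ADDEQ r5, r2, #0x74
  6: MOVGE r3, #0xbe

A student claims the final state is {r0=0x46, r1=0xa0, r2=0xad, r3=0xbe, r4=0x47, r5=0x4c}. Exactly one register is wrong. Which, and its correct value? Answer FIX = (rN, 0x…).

0: ✓ CMP  NZCV=1001
1: ✓ SUBVS  r5←0x4c
2: · MOVHI
3: ✓ CMP  NZCV=1001
4: ✓ MOVGT  r4←0x89
5: · ADDEQ
6: ✓ MOVGE  r3←0xbe

FIX = (r4, 0x89)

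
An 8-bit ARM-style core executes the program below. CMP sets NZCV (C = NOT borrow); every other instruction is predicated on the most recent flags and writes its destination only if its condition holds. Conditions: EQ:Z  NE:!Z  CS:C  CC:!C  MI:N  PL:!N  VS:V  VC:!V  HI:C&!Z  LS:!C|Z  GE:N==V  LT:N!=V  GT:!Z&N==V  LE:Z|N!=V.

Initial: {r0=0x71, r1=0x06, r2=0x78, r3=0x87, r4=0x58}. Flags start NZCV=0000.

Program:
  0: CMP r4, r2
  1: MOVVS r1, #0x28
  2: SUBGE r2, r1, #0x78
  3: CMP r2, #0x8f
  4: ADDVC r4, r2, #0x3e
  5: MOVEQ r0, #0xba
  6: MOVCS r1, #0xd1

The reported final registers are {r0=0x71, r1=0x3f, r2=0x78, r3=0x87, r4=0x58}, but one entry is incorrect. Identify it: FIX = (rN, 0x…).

0: ✓ CMP  NZCV=1000
1: · MOVVS
2: · SUBGE
3: ✓ CMP  NZCV=1001
4: · ADDVC
5: · MOVEQ
6: · MOVCS

FIX = (r1, 0x06)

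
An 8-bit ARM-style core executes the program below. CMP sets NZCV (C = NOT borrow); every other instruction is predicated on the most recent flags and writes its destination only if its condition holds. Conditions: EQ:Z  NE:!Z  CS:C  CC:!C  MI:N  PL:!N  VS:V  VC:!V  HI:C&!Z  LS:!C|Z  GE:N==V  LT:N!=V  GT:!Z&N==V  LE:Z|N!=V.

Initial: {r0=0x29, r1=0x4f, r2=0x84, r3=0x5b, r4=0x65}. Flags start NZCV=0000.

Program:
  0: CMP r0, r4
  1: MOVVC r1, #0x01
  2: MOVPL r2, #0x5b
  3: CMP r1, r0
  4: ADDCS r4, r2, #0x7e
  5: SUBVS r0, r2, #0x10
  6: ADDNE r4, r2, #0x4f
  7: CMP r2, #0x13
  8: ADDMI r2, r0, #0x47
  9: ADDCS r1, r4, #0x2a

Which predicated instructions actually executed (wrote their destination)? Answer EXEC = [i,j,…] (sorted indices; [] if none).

EXEC = [1,6,9]

[0] flags=1000 → (cmp)
[1] flags=1000 VC?T → r1=0x01
[2] flags=1000 PL?F → skip
[3] flags=1000 → (cmp)
[4] flags=1000 CS?F → skip
[5] flags=1000 VS?F → skip
[6] flags=1000 NE?T → r4=0xd3
[7] flags=0011 → (cmp)
[8] flags=0011 MI?F → skip
[9] flags=0011 CS?T → r1=0xfd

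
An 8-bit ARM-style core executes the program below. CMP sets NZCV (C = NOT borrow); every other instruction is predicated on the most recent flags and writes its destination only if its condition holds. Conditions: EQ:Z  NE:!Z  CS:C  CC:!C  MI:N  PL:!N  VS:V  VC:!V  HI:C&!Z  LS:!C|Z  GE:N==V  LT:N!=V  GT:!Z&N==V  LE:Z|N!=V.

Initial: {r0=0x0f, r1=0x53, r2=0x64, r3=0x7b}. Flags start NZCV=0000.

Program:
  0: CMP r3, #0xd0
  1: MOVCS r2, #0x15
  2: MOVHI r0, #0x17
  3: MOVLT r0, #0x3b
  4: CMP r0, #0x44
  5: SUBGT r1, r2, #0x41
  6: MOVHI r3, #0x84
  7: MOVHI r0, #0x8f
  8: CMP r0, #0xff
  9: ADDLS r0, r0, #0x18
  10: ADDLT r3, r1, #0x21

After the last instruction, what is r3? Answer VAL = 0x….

VAL = 0x7b

0: ✓ CMP  NZCV=1001
1: · MOVCS
2: · MOVHI
3: · MOVLT
4: ✓ CMP  NZCV=1000
5: · SUBGT
6: · MOVHI
7: · MOVHI
8: ✓ CMP  NZCV=0000
9: ✓ ADDLS  r0←0x27
10: · ADDLT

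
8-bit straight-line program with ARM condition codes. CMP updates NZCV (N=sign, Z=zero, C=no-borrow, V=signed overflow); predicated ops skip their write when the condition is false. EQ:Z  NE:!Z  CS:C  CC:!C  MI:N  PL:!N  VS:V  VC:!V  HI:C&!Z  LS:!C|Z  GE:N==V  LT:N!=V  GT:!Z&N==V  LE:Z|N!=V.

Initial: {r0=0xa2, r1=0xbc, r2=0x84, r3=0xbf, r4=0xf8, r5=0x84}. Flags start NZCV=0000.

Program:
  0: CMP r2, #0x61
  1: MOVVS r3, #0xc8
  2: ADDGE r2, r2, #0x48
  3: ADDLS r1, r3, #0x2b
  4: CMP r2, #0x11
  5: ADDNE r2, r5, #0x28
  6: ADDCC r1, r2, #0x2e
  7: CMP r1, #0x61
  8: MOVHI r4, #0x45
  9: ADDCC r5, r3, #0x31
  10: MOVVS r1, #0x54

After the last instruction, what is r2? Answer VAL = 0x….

[0] flags=0011 → (cmp)
[1] flags=0011 VS?T → r3=0xc8
[2] flags=0011 GE?F → skip
[3] flags=0011 LS?F → skip
[4] flags=0011 → (cmp)
[5] flags=0011 NE?T → r2=0xac
[6] flags=0011 CC?F → skip
[7] flags=0011 → (cmp)
[8] flags=0011 HI?T → r4=0x45
[9] flags=0011 CC?F → skip
[10] flags=0011 VS?T → r1=0x54

VAL = 0xac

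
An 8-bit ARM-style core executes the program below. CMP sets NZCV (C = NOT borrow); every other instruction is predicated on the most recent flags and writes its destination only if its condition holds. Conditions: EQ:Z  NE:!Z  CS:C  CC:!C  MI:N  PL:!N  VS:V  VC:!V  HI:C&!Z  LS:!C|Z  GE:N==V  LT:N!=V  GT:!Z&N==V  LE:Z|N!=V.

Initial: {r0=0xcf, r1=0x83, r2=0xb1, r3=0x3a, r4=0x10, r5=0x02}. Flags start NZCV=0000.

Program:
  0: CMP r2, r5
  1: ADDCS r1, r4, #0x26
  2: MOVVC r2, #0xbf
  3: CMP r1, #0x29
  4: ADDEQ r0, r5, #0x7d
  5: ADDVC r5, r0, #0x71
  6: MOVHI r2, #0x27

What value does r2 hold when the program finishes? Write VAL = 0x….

VAL = 0x27

0: ✓ CMP  NZCV=1010
1: ✓ ADDCS  r1←0x36
2: ✓ MOVVC  r2←0xbf
3: ✓ CMP  NZCV=0010
4: · ADDEQ
5: ✓ ADDVC  r5←0x40
6: ✓ MOVHI  r2←0x27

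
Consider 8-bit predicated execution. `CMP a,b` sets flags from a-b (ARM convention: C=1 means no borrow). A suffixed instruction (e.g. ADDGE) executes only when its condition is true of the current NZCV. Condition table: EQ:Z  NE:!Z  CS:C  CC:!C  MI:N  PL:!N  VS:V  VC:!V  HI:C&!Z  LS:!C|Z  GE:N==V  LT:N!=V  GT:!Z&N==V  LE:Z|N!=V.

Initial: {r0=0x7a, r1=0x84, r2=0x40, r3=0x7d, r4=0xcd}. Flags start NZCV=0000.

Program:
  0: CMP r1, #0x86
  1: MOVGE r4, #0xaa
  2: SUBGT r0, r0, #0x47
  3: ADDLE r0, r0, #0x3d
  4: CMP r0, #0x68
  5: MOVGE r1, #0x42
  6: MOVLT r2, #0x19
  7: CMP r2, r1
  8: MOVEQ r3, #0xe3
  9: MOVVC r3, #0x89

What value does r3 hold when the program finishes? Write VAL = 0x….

[0] flags=1000 → (cmp)
[1] flags=1000 GE?F → skip
[2] flags=1000 GT?F → skip
[3] flags=1000 LE?T → r0=0xb7
[4] flags=0011 → (cmp)
[5] flags=0011 GE?F → skip
[6] flags=0011 LT?T → r2=0x19
[7] flags=1001 → (cmp)
[8] flags=1001 EQ?F → skip
[9] flags=1001 VC?F → skip

VAL = 0x7d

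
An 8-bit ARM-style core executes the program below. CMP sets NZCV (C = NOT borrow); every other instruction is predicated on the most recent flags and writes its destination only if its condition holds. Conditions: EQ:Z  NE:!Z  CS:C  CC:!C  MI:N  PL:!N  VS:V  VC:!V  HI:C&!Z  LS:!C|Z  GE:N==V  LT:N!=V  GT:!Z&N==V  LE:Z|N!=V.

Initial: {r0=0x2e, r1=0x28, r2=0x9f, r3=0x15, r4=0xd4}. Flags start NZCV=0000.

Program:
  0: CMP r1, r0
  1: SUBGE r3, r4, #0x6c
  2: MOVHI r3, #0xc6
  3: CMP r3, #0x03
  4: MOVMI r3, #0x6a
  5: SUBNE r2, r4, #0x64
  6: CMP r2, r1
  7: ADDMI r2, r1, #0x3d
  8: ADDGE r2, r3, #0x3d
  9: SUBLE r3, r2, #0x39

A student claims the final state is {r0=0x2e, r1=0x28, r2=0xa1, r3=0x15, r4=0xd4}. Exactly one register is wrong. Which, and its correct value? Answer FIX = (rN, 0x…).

FIX = (r2, 0x52)

[0] flags=1000 → (cmp)
[1] flags=1000 GE?F → skip
[2] flags=1000 HI?F → skip
[3] flags=0010 → (cmp)
[4] flags=0010 MI?F → skip
[5] flags=0010 NE?T → r2=0x70
[6] flags=0010 → (cmp)
[7] flags=0010 MI?F → skip
[8] flags=0010 GE?T → r2=0x52
[9] flags=0010 LE?F → skip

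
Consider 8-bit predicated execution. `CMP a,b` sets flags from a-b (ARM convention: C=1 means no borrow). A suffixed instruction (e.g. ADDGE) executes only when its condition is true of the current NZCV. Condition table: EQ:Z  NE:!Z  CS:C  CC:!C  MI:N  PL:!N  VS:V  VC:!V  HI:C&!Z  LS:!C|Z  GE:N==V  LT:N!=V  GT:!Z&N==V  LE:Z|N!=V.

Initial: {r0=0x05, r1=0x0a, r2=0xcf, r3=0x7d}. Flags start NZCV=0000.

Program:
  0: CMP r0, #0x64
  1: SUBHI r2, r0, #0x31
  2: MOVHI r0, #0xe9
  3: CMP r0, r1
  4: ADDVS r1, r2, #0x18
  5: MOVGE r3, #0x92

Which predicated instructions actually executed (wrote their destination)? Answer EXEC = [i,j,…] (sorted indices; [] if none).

EXEC = []

0: ✓ CMP  NZCV=1000
1: · SUBHI
2: · MOVHI
3: ✓ CMP  NZCV=1000
4: · ADDVS
5: · MOVGE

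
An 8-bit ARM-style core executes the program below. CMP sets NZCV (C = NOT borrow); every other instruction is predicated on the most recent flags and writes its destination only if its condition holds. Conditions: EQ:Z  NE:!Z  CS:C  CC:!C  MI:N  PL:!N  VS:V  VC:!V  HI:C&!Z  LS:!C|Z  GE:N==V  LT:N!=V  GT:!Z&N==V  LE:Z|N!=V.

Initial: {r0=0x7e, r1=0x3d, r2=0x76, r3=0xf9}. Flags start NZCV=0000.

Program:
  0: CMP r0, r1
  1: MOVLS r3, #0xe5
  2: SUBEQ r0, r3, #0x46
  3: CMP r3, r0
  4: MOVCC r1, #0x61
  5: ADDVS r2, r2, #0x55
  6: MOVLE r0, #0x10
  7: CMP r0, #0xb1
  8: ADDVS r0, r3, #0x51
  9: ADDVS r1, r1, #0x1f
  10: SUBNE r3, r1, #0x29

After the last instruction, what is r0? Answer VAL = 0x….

[0] flags=0010 → (cmp)
[1] flags=0010 LS?F → skip
[2] flags=0010 EQ?F → skip
[3] flags=0011 → (cmp)
[4] flags=0011 CC?F → skip
[5] flags=0011 VS?T → r2=0xcb
[6] flags=0011 LE?T → r0=0x10
[7] flags=0000 → (cmp)
[8] flags=0000 VS?F → skip
[9] flags=0000 VS?F → skip
[10] flags=0000 NE?T → r3=0x14

VAL = 0x10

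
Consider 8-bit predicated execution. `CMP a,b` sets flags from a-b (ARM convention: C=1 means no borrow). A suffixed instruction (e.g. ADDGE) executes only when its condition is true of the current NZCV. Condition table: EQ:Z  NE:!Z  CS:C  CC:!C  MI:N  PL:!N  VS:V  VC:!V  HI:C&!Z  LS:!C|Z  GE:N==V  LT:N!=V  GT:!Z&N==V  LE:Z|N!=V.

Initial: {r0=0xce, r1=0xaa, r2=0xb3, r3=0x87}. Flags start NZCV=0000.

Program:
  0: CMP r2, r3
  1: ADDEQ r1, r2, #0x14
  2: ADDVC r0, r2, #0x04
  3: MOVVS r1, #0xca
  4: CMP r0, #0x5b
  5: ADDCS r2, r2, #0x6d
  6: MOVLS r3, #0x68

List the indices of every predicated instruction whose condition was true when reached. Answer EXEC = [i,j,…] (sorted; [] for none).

[0] flags=0010 → (cmp)
[1] flags=0010 EQ?F → skip
[2] flags=0010 VC?T → r0=0xb7
[3] flags=0010 VS?F → skip
[4] flags=0011 → (cmp)
[5] flags=0011 CS?T → r2=0x20
[6] flags=0011 LS?F → skip

EXEC = [2,5]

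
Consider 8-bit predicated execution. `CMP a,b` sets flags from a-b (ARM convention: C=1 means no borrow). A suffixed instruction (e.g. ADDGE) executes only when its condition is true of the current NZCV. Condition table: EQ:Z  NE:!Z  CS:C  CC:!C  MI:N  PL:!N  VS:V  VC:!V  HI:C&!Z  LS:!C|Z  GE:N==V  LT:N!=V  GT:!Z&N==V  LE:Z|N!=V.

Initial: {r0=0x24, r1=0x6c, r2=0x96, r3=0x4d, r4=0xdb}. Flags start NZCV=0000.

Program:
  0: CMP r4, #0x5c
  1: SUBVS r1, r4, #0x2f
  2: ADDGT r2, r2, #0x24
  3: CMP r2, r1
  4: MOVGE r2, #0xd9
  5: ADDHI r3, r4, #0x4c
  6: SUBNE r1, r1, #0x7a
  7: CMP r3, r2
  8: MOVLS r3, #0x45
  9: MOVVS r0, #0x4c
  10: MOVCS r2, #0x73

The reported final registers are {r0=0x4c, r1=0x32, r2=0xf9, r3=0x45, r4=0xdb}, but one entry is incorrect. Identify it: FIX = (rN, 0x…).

FIX = (r2, 0x96)

0: ✓ CMP  NZCV=0011
1: ✓ SUBVS  r1←0xac
2: · ADDGT
3: ✓ CMP  NZCV=1000
4: · MOVGE
5: · ADDHI
6: ✓ SUBNE  r1←0x32
7: ✓ CMP  NZCV=1001
8: ✓ MOVLS  r3←0x45
9: ✓ MOVVS  r0←0x4c
10: · MOVCS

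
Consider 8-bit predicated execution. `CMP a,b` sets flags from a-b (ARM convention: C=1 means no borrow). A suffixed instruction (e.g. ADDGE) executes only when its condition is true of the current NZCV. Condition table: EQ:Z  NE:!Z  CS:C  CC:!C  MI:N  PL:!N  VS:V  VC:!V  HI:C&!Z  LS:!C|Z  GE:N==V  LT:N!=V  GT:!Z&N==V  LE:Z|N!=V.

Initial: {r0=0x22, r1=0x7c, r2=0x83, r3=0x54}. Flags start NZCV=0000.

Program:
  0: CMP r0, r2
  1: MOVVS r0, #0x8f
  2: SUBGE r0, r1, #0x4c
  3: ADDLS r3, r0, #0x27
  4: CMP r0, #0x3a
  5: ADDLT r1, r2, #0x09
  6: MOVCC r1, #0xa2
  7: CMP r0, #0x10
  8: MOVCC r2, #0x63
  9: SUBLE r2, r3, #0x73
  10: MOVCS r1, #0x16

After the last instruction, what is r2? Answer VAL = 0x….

0: ✓ CMP  NZCV=1001
1: ✓ MOVVS  r0←0x8f
2: ✓ SUBGE  r0←0x30
3: ✓ ADDLS  r3←0x57
4: ✓ CMP  NZCV=1000
5: ✓ ADDLT  r1←0x8c
6: ✓ MOVCC  r1←0xa2
7: ✓ CMP  NZCV=0010
8: · MOVCC
9: · SUBLE
10: ✓ MOVCS  r1←0x16

VAL = 0x83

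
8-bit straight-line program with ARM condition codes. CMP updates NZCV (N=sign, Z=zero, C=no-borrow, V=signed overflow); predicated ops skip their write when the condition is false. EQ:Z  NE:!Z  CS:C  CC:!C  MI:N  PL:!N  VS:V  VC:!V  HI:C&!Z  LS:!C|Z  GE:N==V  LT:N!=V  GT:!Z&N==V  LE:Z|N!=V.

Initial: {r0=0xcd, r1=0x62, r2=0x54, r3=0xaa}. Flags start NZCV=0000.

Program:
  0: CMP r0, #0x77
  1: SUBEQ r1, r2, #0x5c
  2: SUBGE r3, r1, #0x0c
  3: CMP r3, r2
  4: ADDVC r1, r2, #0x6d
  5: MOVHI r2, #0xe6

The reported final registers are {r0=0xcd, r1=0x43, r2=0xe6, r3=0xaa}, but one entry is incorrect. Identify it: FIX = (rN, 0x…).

0: ✓ CMP  NZCV=0011
1: · SUBEQ
2: · SUBGE
3: ✓ CMP  NZCV=0011
4: · ADDVC
5: ✓ MOVHI  r2←0xe6

FIX = (r1, 0x62)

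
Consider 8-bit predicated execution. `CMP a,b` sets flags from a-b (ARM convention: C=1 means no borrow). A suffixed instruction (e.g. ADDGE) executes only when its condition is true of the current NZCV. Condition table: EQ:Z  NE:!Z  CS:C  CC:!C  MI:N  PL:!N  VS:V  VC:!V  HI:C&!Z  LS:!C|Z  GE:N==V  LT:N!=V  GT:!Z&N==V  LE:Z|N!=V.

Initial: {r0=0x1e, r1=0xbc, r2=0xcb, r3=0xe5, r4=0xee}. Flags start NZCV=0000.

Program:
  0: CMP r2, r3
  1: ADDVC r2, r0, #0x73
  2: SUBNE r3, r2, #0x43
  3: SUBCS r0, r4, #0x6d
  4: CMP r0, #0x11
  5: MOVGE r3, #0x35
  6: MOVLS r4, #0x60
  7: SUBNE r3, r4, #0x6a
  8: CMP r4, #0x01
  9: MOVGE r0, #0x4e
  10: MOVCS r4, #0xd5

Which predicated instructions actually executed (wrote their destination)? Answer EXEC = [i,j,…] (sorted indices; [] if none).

[0] flags=1000 → (cmp)
[1] flags=1000 VC?T → r2=0x91
[2] flags=1000 NE?T → r3=0x4e
[3] flags=1000 CS?F → skip
[4] flags=0010 → (cmp)
[5] flags=0010 GE?T → r3=0x35
[6] flags=0010 LS?F → skip
[7] flags=0010 NE?T → r3=0x84
[8] flags=1010 → (cmp)
[9] flags=1010 GE?F → skip
[10] flags=1010 CS?T → r4=0xd5

EXEC = [1,2,5,7,10]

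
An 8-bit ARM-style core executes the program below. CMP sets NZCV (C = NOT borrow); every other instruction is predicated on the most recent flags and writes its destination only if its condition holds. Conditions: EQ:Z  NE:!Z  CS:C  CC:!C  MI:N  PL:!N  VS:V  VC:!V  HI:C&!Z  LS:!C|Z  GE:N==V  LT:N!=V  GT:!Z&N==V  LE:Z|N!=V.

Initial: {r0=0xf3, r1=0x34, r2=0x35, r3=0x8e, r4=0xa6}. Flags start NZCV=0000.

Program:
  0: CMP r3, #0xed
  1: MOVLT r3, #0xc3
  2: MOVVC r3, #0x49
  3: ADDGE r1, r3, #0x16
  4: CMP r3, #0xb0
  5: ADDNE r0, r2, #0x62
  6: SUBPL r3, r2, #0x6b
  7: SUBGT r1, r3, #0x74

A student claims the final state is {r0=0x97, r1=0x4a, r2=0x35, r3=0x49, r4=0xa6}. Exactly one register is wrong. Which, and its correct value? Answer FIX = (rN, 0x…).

0: ✓ CMP  NZCV=1000
1: ✓ MOVLT  r3←0xc3
2: ✓ MOVVC  r3←0x49
3: · ADDGE
4: ✓ CMP  NZCV=1001
5: ✓ ADDNE  r0←0x97
6: · SUBPL
7: ✓ SUBGT  r1←0xd5

FIX = (r1, 0xd5)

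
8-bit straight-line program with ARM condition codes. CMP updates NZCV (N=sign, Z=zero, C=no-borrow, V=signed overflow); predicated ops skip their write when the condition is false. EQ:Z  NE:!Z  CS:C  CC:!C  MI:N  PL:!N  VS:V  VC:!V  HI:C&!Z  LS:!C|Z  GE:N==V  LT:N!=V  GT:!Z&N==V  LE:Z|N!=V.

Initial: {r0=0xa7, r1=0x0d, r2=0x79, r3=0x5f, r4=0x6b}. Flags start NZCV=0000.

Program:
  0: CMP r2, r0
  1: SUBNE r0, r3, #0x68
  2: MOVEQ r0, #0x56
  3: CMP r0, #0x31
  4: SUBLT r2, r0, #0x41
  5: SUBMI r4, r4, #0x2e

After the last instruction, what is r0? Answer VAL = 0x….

0: ✓ CMP  NZCV=1001
1: ✓ SUBNE  r0←0xf7
2: · MOVEQ
3: ✓ CMP  NZCV=1010
4: ✓ SUBLT  r2←0xb6
5: ✓ SUBMI  r4←0x3d

VAL = 0xf7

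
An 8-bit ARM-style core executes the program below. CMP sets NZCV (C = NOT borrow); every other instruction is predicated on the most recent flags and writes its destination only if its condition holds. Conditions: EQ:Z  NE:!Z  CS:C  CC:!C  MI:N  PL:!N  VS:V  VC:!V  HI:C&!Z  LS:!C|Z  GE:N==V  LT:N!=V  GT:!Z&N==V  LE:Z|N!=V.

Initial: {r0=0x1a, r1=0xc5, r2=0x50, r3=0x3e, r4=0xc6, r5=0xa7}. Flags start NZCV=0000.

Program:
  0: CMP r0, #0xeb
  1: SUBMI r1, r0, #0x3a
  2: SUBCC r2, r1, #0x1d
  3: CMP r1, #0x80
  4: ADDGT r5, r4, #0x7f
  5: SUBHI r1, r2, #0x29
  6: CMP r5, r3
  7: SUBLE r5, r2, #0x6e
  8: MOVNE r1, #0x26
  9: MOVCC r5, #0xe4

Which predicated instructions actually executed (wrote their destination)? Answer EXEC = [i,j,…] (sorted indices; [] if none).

0: ✓ CMP  NZCV=0000
1: · SUBMI
2: ✓ SUBCC  r2←0xa8
3: ✓ CMP  NZCV=0010
4: ✓ ADDGT  r5←0x45
5: ✓ SUBHI  r1←0x7f
6: ✓ CMP  NZCV=0010
7: · SUBLE
8: ✓ MOVNE  r1←0x26
9: · MOVCC

EXEC = [2,4,5,8]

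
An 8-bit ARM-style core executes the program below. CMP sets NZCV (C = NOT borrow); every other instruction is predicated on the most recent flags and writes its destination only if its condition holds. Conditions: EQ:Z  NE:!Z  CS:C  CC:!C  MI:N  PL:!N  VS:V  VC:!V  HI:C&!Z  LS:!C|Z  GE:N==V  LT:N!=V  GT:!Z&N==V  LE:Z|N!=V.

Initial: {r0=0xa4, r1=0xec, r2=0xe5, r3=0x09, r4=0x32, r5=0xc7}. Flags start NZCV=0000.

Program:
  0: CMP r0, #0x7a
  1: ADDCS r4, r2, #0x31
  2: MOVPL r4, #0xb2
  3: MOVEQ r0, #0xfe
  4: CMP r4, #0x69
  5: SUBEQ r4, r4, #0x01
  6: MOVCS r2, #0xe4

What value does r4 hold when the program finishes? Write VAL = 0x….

0: ✓ CMP  NZCV=0011
1: ✓ ADDCS  r4←0x16
2: ✓ MOVPL  r4←0xb2
3: · MOVEQ
4: ✓ CMP  NZCV=0011
5: · SUBEQ
6: ✓ MOVCS  r2←0xe4

VAL = 0xb2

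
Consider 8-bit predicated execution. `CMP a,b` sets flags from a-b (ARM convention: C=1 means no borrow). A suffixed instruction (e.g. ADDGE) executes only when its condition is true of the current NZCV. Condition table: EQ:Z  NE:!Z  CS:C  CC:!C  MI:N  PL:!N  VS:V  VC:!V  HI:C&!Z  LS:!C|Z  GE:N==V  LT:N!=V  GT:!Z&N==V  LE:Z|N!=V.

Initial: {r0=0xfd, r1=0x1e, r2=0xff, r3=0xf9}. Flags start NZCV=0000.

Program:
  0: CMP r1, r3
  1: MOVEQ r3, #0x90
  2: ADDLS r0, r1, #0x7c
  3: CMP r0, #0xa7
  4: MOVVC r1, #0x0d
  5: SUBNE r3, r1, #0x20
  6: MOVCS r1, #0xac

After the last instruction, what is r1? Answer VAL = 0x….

VAL = 0x0d

[0] flags=0000 → (cmp)
[1] flags=0000 EQ?F → skip
[2] flags=0000 LS?T → r0=0x9a
[3] flags=1000 → (cmp)
[4] flags=1000 VC?T → r1=0x0d
[5] flags=1000 NE?T → r3=0xed
[6] flags=1000 CS?F → skip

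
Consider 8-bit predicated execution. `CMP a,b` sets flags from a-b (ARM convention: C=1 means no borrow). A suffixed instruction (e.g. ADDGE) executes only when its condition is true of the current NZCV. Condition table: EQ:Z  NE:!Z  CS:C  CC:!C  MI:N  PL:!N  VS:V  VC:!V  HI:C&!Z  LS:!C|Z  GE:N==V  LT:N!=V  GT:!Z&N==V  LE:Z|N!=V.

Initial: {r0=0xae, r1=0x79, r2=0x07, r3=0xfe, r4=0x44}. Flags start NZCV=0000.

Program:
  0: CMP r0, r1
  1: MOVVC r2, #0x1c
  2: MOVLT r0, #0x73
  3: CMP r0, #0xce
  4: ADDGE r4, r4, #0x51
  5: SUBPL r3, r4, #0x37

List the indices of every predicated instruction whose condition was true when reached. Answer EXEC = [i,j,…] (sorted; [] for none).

EXEC = [2,4]

[0] flags=0011 → (cmp)
[1] flags=0011 VC?F → skip
[2] flags=0011 LT?T → r0=0x73
[3] flags=1001 → (cmp)
[4] flags=1001 GE?T → r4=0x95
[5] flags=1001 PL?F → skip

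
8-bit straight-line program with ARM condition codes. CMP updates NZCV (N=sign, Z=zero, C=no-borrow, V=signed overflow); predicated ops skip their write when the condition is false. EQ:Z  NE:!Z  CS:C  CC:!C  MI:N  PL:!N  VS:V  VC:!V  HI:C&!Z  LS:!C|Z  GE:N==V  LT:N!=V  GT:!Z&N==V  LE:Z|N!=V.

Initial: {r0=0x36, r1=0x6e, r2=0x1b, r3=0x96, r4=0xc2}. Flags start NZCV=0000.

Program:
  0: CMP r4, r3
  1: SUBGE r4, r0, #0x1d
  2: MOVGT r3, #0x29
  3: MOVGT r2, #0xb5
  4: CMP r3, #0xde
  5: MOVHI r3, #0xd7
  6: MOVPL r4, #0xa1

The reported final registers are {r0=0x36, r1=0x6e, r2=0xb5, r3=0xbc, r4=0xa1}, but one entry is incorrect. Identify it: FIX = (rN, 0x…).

FIX = (r3, 0x29)

0: ✓ CMP  NZCV=0010
1: ✓ SUBGE  r4←0x19
2: ✓ MOVGT  r3←0x29
3: ✓ MOVGT  r2←0xb5
4: ✓ CMP  NZCV=0000
5: · MOVHI
6: ✓ MOVPL  r4←0xa1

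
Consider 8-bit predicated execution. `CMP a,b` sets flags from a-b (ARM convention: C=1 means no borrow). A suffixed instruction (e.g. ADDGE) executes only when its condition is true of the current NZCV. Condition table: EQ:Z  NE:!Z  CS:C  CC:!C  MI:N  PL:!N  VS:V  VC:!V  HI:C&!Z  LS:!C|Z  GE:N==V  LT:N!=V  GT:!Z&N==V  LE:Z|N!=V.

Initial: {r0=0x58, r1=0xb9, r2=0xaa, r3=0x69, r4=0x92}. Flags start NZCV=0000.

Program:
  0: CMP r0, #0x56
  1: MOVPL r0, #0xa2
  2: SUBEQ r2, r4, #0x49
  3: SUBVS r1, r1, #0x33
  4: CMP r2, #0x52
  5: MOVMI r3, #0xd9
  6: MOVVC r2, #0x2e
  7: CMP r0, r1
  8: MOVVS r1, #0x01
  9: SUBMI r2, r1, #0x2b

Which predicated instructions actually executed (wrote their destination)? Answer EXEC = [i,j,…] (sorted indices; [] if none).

0: ✓ CMP  NZCV=0010
1: ✓ MOVPL  r0←0xa2
2: · SUBEQ
3: · SUBVS
4: ✓ CMP  NZCV=0011
5: · MOVMI
6: · MOVVC
7: ✓ CMP  NZCV=1000
8: · MOVVS
9: ✓ SUBMI  r2←0x8e

EXEC = [1,9]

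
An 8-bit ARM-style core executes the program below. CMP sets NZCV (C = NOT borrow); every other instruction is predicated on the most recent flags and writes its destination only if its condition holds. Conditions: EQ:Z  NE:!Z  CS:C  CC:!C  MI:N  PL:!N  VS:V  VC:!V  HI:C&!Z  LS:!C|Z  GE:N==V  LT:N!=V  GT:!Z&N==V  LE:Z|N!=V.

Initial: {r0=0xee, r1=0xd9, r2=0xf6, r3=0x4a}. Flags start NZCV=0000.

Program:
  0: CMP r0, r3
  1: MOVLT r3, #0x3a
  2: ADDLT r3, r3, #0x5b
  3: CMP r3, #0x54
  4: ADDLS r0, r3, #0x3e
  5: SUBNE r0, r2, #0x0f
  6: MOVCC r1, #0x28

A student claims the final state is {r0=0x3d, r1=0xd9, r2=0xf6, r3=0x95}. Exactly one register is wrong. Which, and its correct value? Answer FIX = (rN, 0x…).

[0] flags=1010 → (cmp)
[1] flags=1010 LT?T → r3=0x3a
[2] flags=1010 LT?T → r3=0x95
[3] flags=0011 → (cmp)
[4] flags=0011 LS?F → skip
[5] flags=0011 NE?T → r0=0xe7
[6] flags=0011 CC?F → skip

FIX = (r0, 0xe7)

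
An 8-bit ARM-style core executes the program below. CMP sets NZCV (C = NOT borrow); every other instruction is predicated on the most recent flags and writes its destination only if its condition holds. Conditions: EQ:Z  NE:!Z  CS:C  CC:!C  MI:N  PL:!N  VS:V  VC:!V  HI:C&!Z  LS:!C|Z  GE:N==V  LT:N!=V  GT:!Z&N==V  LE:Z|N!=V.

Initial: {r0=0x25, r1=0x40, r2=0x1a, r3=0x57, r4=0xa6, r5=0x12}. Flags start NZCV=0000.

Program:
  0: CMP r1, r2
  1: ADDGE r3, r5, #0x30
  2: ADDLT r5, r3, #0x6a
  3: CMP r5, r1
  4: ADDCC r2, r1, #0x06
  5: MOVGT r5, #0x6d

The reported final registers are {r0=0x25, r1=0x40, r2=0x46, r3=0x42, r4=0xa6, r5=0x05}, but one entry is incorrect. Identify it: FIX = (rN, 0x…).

FIX = (r5, 0x12)

[0] flags=0010 → (cmp)
[1] flags=0010 GE?T → r3=0x42
[2] flags=0010 LT?F → skip
[3] flags=1000 → (cmp)
[4] flags=1000 CC?T → r2=0x46
[5] flags=1000 GT?F → skip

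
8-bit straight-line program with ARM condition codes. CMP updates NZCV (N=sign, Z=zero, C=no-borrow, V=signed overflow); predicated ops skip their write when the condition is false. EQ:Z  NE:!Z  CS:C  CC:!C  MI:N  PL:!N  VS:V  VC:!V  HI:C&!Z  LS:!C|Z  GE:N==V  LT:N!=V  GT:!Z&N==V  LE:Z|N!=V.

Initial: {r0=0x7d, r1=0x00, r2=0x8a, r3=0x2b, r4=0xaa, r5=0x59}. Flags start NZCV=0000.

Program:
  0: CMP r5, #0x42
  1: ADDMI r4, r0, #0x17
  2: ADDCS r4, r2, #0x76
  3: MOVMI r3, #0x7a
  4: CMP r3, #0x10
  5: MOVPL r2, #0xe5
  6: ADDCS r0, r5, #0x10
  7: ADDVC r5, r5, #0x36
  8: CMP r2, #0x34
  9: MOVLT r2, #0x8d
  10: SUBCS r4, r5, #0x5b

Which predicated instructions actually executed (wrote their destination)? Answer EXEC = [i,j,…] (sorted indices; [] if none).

EXEC = [2,5,6,7,9,10]

[0] flags=0010 → (cmp)
[1] flags=0010 MI?F → skip
[2] flags=0010 CS?T → r4=0x00
[3] flags=0010 MI?F → skip
[4] flags=0010 → (cmp)
[5] flags=0010 PL?T → r2=0xe5
[6] flags=0010 CS?T → r0=0x69
[7] flags=0010 VC?T → r5=0x8f
[8] flags=1010 → (cmp)
[9] flags=1010 LT?T → r2=0x8d
[10] flags=1010 CS?T → r4=0x34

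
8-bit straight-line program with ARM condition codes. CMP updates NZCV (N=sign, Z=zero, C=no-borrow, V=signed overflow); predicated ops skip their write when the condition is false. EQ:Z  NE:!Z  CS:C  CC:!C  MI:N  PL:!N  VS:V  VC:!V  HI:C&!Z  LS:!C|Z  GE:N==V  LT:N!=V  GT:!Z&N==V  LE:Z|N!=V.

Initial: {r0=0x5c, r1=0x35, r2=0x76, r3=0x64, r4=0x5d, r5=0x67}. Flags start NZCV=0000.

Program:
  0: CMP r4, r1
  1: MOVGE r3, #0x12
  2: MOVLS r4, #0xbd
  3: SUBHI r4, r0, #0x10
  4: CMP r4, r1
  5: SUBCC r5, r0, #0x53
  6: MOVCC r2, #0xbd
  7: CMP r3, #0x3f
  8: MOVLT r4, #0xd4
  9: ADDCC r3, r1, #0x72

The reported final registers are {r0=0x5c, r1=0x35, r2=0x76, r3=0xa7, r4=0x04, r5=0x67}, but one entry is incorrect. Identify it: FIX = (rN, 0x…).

[0] flags=0010 → (cmp)
[1] flags=0010 GE?T → r3=0x12
[2] flags=0010 LS?F → skip
[3] flags=0010 HI?T → r4=0x4c
[4] flags=0010 → (cmp)
[5] flags=0010 CC?F → skip
[6] flags=0010 CC?F → skip
[7] flags=1000 → (cmp)
[8] flags=1000 LT?T → r4=0xd4
[9] flags=1000 CC?T → r3=0xa7

FIX = (r4, 0xd4)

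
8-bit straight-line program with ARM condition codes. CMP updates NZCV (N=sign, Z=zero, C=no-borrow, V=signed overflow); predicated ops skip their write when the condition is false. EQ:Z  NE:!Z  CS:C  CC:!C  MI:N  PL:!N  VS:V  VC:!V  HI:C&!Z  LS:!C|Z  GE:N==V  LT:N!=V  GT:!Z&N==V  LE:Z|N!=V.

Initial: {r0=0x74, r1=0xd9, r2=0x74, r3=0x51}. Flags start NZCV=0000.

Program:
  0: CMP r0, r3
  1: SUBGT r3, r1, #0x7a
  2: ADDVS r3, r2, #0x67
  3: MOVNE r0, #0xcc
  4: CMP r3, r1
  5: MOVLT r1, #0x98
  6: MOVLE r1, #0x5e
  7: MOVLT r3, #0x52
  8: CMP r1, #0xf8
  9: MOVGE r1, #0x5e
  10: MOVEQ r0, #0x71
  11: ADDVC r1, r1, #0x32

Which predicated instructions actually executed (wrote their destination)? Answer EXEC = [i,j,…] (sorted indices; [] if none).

0: ✓ CMP  NZCV=0010
1: ✓ SUBGT  r3←0x5f
2: · ADDVS
3: ✓ MOVNE  r0←0xcc
4: ✓ CMP  NZCV=1001
5: · MOVLT
6: · MOVLE
7: · MOVLT
8: ✓ CMP  NZCV=1000
9: · MOVGE
10: · MOVEQ
11: ✓ ADDVC  r1←0x0b

EXEC = [1,3,11]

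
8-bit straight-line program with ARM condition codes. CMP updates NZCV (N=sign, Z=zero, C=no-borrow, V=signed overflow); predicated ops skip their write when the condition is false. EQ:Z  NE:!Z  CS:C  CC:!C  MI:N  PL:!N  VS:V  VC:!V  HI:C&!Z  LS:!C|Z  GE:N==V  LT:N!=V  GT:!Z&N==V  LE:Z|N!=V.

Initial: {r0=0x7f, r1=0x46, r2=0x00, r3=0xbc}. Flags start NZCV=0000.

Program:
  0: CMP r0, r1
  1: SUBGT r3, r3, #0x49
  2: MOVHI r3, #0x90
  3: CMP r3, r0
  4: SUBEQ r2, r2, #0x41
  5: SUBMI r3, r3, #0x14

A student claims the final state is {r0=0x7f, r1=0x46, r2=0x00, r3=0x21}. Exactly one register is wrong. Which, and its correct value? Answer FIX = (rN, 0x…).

FIX = (r3, 0x90)

[0] flags=0010 → (cmp)
[1] flags=0010 GT?T → r3=0x73
[2] flags=0010 HI?T → r3=0x90
[3] flags=0011 → (cmp)
[4] flags=0011 EQ?F → skip
[5] flags=0011 MI?F → skip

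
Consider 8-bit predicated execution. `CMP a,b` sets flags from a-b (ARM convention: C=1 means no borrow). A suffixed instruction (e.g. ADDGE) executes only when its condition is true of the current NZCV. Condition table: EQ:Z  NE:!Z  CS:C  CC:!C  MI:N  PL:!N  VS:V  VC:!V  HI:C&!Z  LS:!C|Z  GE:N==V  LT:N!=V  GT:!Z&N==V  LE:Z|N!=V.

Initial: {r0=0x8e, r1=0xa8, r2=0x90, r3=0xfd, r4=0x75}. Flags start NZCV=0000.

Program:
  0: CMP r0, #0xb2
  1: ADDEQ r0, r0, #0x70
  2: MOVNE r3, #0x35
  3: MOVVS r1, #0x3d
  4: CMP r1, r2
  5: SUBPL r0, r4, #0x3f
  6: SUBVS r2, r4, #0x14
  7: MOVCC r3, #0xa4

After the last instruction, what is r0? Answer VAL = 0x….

VAL = 0x36

[0] flags=1000 → (cmp)
[1] flags=1000 EQ?F → skip
[2] flags=1000 NE?T → r3=0x35
[3] flags=1000 VS?F → skip
[4] flags=0010 → (cmp)
[5] flags=0010 PL?T → r0=0x36
[6] flags=0010 VS?F → skip
[7] flags=0010 CC?F → skip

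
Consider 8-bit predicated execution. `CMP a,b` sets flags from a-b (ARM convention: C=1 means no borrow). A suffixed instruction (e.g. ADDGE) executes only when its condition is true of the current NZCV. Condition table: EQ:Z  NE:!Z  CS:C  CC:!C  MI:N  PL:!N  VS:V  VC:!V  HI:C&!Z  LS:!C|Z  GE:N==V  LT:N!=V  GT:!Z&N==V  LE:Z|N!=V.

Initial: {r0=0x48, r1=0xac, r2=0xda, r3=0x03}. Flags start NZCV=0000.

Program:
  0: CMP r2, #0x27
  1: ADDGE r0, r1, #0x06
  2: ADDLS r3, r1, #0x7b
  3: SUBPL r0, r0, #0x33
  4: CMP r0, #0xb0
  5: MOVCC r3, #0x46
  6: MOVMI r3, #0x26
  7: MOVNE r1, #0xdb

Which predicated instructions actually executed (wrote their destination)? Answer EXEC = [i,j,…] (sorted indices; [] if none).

0: ✓ CMP  NZCV=1010
1: · ADDGE
2: · ADDLS
3: · SUBPL
4: ✓ CMP  NZCV=1001
5: ✓ MOVCC  r3←0x46
6: ✓ MOVMI  r3←0x26
7: ✓ MOVNE  r1←0xdb

EXEC = [5,6,7]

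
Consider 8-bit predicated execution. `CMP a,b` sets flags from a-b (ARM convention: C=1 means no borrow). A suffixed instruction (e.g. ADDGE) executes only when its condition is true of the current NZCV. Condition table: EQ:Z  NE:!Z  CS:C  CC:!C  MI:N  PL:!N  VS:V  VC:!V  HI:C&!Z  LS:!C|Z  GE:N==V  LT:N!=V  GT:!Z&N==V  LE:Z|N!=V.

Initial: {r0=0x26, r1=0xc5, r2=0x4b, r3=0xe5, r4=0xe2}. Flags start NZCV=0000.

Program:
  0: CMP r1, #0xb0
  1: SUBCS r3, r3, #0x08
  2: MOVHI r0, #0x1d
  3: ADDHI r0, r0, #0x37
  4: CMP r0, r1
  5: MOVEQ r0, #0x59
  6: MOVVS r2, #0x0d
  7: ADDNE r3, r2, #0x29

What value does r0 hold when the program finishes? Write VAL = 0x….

[0] flags=0010 → (cmp)
[1] flags=0010 CS?T → r3=0xdd
[2] flags=0010 HI?T → r0=0x1d
[3] flags=0010 HI?T → r0=0x54
[4] flags=1001 → (cmp)
[5] flags=1001 EQ?F → skip
[6] flags=1001 VS?T → r2=0x0d
[7] flags=1001 NE?T → r3=0x36

VAL = 0x54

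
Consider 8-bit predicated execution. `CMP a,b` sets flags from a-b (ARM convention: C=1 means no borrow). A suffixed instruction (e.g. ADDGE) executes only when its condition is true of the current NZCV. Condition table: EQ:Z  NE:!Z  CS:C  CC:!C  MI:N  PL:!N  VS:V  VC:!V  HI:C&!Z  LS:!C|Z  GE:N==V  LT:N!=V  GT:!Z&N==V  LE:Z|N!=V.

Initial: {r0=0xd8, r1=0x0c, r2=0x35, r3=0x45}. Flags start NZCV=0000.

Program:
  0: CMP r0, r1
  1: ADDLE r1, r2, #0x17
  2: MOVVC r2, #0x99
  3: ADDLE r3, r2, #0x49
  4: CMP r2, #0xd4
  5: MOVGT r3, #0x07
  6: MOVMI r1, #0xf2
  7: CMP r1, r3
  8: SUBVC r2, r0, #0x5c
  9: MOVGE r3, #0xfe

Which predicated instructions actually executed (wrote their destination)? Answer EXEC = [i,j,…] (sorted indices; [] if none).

EXEC = [1,2,3,6,8,9]

0: ✓ CMP  NZCV=1010
1: ✓ ADDLE  r1←0x4c
2: ✓ MOVVC  r2←0x99
3: ✓ ADDLE  r3←0xe2
4: ✓ CMP  NZCV=1000
5: · MOVGT
6: ✓ MOVMI  r1←0xf2
7: ✓ CMP  NZCV=0010
8: ✓ SUBVC  r2←0x7c
9: ✓ MOVGE  r3←0xfe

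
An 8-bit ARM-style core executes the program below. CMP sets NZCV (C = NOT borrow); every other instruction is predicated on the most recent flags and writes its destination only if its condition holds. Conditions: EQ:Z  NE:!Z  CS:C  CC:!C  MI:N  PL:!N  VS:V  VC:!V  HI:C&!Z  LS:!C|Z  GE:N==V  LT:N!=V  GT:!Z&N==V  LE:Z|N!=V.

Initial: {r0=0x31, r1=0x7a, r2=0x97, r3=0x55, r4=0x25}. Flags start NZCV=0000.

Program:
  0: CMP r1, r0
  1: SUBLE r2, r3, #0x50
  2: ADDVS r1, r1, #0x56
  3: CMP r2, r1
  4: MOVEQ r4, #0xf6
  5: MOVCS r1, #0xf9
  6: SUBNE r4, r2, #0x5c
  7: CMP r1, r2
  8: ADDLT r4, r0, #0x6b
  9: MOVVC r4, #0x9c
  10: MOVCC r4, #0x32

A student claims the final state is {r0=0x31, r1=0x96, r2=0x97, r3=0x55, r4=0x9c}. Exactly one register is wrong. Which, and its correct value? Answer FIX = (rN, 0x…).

[0] flags=0010 → (cmp)
[1] flags=0010 LE?F → skip
[2] flags=0010 VS?F → skip
[3] flags=0011 → (cmp)
[4] flags=0011 EQ?F → skip
[5] flags=0011 CS?T → r1=0xf9
[6] flags=0011 NE?T → r4=0x3b
[7] flags=0010 → (cmp)
[8] flags=0010 LT?F → skip
[9] flags=0010 VC?T → r4=0x9c
[10] flags=0010 CC?F → skip

FIX = (r1, 0xf9)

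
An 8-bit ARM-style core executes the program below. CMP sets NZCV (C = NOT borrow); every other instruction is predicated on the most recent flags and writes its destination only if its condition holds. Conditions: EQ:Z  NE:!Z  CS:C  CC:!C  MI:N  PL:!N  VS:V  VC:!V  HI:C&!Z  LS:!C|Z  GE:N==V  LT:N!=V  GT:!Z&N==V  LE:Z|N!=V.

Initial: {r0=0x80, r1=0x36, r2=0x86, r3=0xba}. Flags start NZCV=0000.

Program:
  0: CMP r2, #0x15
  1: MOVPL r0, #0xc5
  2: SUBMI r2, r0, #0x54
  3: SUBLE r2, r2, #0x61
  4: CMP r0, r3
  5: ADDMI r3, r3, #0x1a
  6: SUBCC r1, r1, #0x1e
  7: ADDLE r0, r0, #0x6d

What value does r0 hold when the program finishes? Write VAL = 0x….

[0] flags=0011 → (cmp)
[1] flags=0011 PL?T → r0=0xc5
[2] flags=0011 MI?F → skip
[3] flags=0011 LE?T → r2=0x25
[4] flags=0010 → (cmp)
[5] flags=0010 MI?F → skip
[6] flags=0010 CC?F → skip
[7] flags=0010 LE?F → skip

VAL = 0xc5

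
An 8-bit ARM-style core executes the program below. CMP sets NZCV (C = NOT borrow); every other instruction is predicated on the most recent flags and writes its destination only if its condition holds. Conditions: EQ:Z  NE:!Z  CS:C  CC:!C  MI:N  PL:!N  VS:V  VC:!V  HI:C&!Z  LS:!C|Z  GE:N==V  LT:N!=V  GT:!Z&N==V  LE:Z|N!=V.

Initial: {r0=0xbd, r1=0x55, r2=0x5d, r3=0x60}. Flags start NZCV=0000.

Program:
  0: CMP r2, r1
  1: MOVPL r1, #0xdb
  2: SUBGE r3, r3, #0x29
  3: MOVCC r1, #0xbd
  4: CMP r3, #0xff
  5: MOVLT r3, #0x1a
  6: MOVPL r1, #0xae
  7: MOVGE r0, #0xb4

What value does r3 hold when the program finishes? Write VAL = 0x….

VAL = 0x37

[0] flags=0010 → (cmp)
[1] flags=0010 PL?T → r1=0xdb
[2] flags=0010 GE?T → r3=0x37
[3] flags=0010 CC?F → skip
[4] flags=0000 → (cmp)
[5] flags=0000 LT?F → skip
[6] flags=0000 PL?T → r1=0xae
[7] flags=0000 GE?T → r0=0xb4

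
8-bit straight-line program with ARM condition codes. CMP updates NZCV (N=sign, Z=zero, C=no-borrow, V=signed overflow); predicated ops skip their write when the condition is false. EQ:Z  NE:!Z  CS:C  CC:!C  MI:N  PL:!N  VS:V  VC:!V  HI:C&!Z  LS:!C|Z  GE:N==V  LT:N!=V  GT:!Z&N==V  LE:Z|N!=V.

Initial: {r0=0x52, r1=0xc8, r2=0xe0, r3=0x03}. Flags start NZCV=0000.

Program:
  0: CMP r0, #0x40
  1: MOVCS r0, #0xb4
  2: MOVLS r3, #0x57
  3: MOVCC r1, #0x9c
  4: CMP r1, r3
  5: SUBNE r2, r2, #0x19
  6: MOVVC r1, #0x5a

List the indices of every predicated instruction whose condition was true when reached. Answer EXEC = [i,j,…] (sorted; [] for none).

EXEC = [1,5,6]

[0] flags=0010 → (cmp)
[1] flags=0010 CS?T → r0=0xb4
[2] flags=0010 LS?F → skip
[3] flags=0010 CC?F → skip
[4] flags=1010 → (cmp)
[5] flags=1010 NE?T → r2=0xc7
[6] flags=1010 VC?T → r1=0x5a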